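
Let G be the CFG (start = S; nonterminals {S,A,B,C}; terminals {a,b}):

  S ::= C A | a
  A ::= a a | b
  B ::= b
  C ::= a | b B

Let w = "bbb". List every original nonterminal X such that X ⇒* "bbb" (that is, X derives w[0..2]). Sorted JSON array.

CNF form of G:
  S -> C A | a
  A -> T0 T0 | b
  B -> b
  C -> T1 B | a
  T0 -> a
  T1 -> b

CYK fill — only the sub-triangle for w[0..2]:
  cell(0,0) b: {A,B,T1}  orig:{A,B}
  cell(1,1) b: {A,B,T1}  orig:{A,B}
  cell(2,2) b: {A,B,T1}  orig:{A,B}
  cell(0,1) bb: {C}
  cell(1,2) bb: {C}
  cell(0,2) bbb: {S}

Original NTs in T[0,2] deriving "bbb": ["S"]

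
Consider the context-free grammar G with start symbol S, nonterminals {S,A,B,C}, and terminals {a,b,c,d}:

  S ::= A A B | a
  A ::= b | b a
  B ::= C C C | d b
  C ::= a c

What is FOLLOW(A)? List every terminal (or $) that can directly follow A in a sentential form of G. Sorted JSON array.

Compute FIRST by fixpoint:
iter 1:
  A via A→b: +{b}
  B via B→d b: +{d}
  C via C→a c: +{a}
  S via S→A A B: +{b}
  S via S→a: +{a}
  S: {a,b}  A: {b}  B: {d}  C: {a}
iter 2:
  B via B→C C C: +{a}
  S: {a,b}  A: {b}  B: {a,d}  C: {a}
iter 3: (no change)
  S: {a,b}  A: {b}  B: {a,d}  C: {a}

Compute FOLLOW by fixpoint:
FOLLOW(S) := {$}
iter 1:
  B→C C C: FOLLOW(C) ⊇ FIRST(C) = {a}; new: +{a}
  S→A A B: FOLLOW(A) ⊇ FIRST(A) = {b}; new: +{b}
  S→A A B: FOLLOW(A) ⊇ FIRST(B) = {a,d}; new: +{a,d}
  S→A A B: FOLLOW(B) ⊇ FOLLOW(S) ⊇ {$}; new: +{$}
  FOLLOW(S)={$}  FOLLOW(A)={a,b,d}  FOLLOW(B)={$}  FOLLOW(C)={a}
iter 2:
  B→C C C: FOLLOW(C) ⊇ FOLLOW(B) ⊇ {$}; new: +{$}
  FOLLOW(S)={$}  FOLLOW(A)={a,b,d}  FOLLOW(B)={$}  FOLLOW(C)={$,a}
iter 3: — fixpoint
  FOLLOW(S)={$}  FOLLOW(A)={a,b,d}  FOLLOW(B)={$}  FOLLOW(C)={$,a}

FOLLOW(A) = ["a", "b", "d"]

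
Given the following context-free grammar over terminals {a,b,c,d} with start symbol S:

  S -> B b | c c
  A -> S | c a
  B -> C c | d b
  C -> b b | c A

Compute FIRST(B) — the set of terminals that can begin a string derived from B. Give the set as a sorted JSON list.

FIRST sets, iterate to fixpoint:
pass 1:
  A via A→c a: +{c}
  B via B→d b: +{d}
  C via C→b b: +{b}
  C via C→c A: +{c}
  S via S→B b: +{d}
  S via S→c c: +{c}
  FIRST[S]={c,d}  FIRST[A]={c}  FIRST[B]={d}  FIRST[C]={b,c}
pass 2:
  A via A→S: +{d}
  B via B→C c: +{b,c}
  S via S→B b: +{b}
  FIRST[S]={b,c,d}  FIRST[A]={c,d}  FIRST[B]={b,c,d}  FIRST[C]={b,c}
pass 3:
  A via A→S: +{b}
  FIRST[S]={b,c,d}  FIRST[A]={b,c,d}  FIRST[B]={b,c,d}  FIRST[C]={b,c}
pass 4: (no change)
  FIRST[S]={b,c,d}  FIRST[A]={b,c,d}  FIRST[B]={b,c,d}  FIRST[C]={b,c}

FIRST(B) = ["b", "c", "d"]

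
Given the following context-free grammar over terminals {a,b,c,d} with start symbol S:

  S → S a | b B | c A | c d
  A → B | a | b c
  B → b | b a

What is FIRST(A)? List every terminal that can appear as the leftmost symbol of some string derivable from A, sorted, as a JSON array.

FIRST sets, iterate to fixpoint:
[1]
  A via A→a: +{a}
  A via A→b c: +{b}
  B via B→b: +{b}
  S via S→b B: +{b}
  S via S→c A: +{c}
  FIRST(S)={b,c}  FIRST(A)={a,b}  FIRST(B)={b}
[2] (no change)
  FIRST(S)={b,c}  FIRST(A)={a,b}  FIRST(B)={b}

FIRST(A) = ["a", "b"]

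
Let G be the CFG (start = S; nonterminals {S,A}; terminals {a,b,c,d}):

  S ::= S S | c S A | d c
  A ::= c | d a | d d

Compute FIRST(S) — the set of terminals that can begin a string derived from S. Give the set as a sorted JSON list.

FIRST iteration:
pass 1:
  A via A→c: +{c}
  A via A→d a: +{d}
  S via S→c S A: +{c}
  S via S→d c: +{d}
  FIRST[S]={c,d}  FIRST[A]={c,d}
pass 2: (stable)
  FIRST[S]={c,d}  FIRST[A]={c,d}

FIRST(S) = ["c", "d"]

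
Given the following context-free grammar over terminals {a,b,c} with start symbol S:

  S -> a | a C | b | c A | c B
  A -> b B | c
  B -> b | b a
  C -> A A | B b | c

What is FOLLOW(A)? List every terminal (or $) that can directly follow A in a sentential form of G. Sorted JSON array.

FIRST sets, iterate to fixpoint:
round 1:
  A via A→b B: +{b}
  A via A→c: +{c}
  B via B→b: +{b}
  C via C→A A: +{b,c}
  S via S→a: +{a}
  S via S→b: +{b}
  S via S→c A: +{c}
  FIRST[S]={a,b,c}  FIRST[A]={b,c}  FIRST[B]={b}  FIRST[C]={b,c}
round 2: — fixpoint
  FIRST[S]={a,b,c}  FIRST[A]={b,c}  FIRST[B]={b}  FIRST[C]={b,c}

Compute FOLLOW by fixpoint:
FOLLOW(S) := {$}
[1]
  C→A A: FOLLOW(A) ⊇ FIRST(A) = {b,c}; new: +{b,c}
  C→B b: FOLLOW(B) ⊇ FIRST(b) = {b}; new: +{b}
  S→a C: FOLLOW(C) ⊇ FOLLOW(S) ⊇ {$}; new: +{$}
  S→c A: FOLLOW(A) ⊇ FOLLOW(S) ⊇ {$}; new: +{$}
  S→c B: FOLLOW(B) ⊇ FOLLOW(S) ⊇ {$}; new: +{$}
  S: {$}  A: {$,b,c}  B: {$,b}  C: {$}
[2]
  A→b B: FOLLOW(B) ⊇ FOLLOW(A) ⊇ {$,b,c}; new: +{c}
  S: {$}  A: {$,b,c}  B: {$,b,c}  C: {$}
[3] done
  S: {$}  A: {$,b,c}  B: {$,b,c}  C: {$}

FOLLOW(A) = ["$", "b", "c"]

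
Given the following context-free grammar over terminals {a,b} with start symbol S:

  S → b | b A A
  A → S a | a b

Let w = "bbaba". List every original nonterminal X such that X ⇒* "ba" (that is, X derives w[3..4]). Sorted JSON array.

CNF form of G:
  S -> T1 X2 | b
  A -> S T0 | T0 T1
  T0 -> a
  T1 -> b
  X2 -> A A

Fill CYK table bottom-up, restricted to cells inside w[3..4]:
  [3..3]={S,T1}  "b"  orig:{S}
  [4..4]={T0}  "a"  orig:{}
  [3..4]={A}  "ba"

Original NTs in T[3,4] deriving "ba": ["A"]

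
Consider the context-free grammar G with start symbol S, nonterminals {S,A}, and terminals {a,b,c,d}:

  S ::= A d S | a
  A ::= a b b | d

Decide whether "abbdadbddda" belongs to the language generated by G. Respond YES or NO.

Convert to CNF:
  S -> A X4 | a
  A -> T0 X3 | d
  T0 -> a
  T1 -> b
  T2 -> d
  X3 -> T1 T1
  X4 -> T2 S

Fill CYK table bottom-up:
  [0..0]={S,T0}  "a"  orig:{S}
  [1..1]={T1}  "b"  orig:{}
  [2..2]={T1}  "b"  orig:{}
  [3..3]={A,T2}  "d"  orig:{A}
  [4..4]={S,T0}  "a"  orig:{S}
  [5..5]={A,T2}  "d"  orig:{A}
  [6..6]={T1}  "b"  orig:{}
  [7..7]={A,T2}  "d"  orig:{A}
  [8..8]={A,T2}  "d"  orig:{A}
  [9..9]={A,T2}  "d"  orig:{A}
  [10..10]={S,T0}  "a"  orig:{S}
  [0..1]=∅  "ab"
  [1..2]={X3}  "bb"  orig:{}
  [2..3]=∅  "bd"
  [3..4]={X4}  "da"  orig:{}
  [4..5]=∅  "ad"
  [5..6]=∅  "db"
  [6..7]=∅  "bd"
  [7..8]=∅  "dd"
  [8..9]=∅  "dd"
  [9..10]={X4}  "da"  orig:{}
  [0..2]={A}  "abb"
  [1..3]=∅  "bbd"
  [2..4]=∅  "bda"
  [3..5]=∅  "dad"
  [4..6]=∅  "adb"
  [5..7]=∅  "dbd"
  [6..8]=∅  "bdd"
  [7..9]=∅  "ddd"
  [8..10]={S}  "dda"
  [0..3]=∅  "abbd"
  [1..4]=∅  "bbda"
  [2..5]=∅  "bdad"
  [3..6]=∅  "dadb"
  [4..7]=∅  "adbd"
  [5..8]=∅  "dbdd"
  [6..9]=∅  "bddd"
  [7..10]={X4}  "ddda"  orig:{}
  [0..4]={S}  "abbda"
  [1..5]=∅  "bbdad"
  [2..6]=∅  "bdadb"
  [3..7]=∅  "dadbd"
  [4..8]=∅  "adbdd"
  [5..9]=∅  "dbddd"
  [6..10]=∅  "bddda"
  [0..5]=∅  "abbdad"
  [1..6]=∅  "bbdadb"
  [2..7]=∅  "bdadbd"
  [3..8]=∅  "dadbdd"
  [4..9]=∅  "adbddd"
  [5..10]=∅  "dbddda"
  [0..6]=∅  "abbdadb"
  [1..7]=∅  "bbdadbd"
  [2..8]=∅  "bdadbdd"
  [3..9]=∅  "dadbddd"
  [4..10]=∅  "adbddda"
  [0..7]=∅  "abbdadbd"
  [1..8]=∅  "bbdadbdd"
  [2..9]=∅  "bdadbddd"
  [3..10]=∅  "dadbddda"
  [0..8]=∅  "abbdadbdd"
  [1..9]=∅  "bbdadbddd"
  [2..10]=∅  "bdadbddda"
  [0..9]=∅  "abbdadbddd"
  [1..10]=∅  "bbdadbddda"
  [0..10]=∅  "abbdadbddda"

S ∉ T[0,10] ⇒ NO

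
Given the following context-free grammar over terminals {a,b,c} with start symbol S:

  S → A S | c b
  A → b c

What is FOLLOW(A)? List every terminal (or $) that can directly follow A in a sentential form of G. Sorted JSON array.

Compute FIRST by fixpoint:
pass 1:
  A via A→b c: +{b}
  S via S→A S: +{b}
  S via S→c b: +{c}
  S: {b,c}  A: {b}
pass 2: (stable)
  S: {b,c}  A: {b}

FOLLOW sets:
seed FOLLOW(S) with $
pass 1:
  S→A S: FOLLOW(A) ⊇ FIRST(S) = {b,c}; new: +{b,c}
  FOLLOW[S]={$}  FOLLOW[A]={b,c}
pass 2: — fixpoint
  FOLLOW[S]={$}  FOLLOW[A]={b,c}

FOLLOW(A) = ["b", "c"]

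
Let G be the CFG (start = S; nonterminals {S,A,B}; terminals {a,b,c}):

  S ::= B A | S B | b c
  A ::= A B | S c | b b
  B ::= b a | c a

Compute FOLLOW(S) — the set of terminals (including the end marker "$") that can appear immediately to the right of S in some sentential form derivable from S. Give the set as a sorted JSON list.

FIRST sets, iterate to fixpoint:
[1]
  A via A→b b: +{b}
  B via B→b a: +{b}
  B via B→c a: +{c}
  S via S→B A: +{b,c}
  FIRST[S]={b,c}  FIRST[A]={b}  FIRST[B]={b,c}
[2]
  A via A→S c: +{c}
  FIRST[S]={b,c}  FIRST[A]={b,c}  FIRST[B]={b,c}
[3] — fixpoint
  FIRST[S]={b,c}  FIRST[A]={b,c}  FIRST[B]={b,c}

FOLLOW iteration:
seed FOLLOW(S) with $
[1]
  A→A B: FOLLOW(A) ⊇ FIRST(B) = {b,c}; new: +{b,c}
  A→A B: FOLLOW(B) ⊇ FOLLOW(A) ⊇ {b,c}; new: +{b,c}
  A→S c: FOLLOW(S) ⊇ FIRST(c) = {c}; new: +{c}
  S→B A: FOLLOW(A) ⊇ FOLLOW(S) ⊇ {$,c}; new: +{$}
  S→S B: FOLLOW(S) ⊇ FIRST(B) = {b,c}; new: +{b}
  S→S B: FOLLOW(B) ⊇ FOLLOW(S) ⊇ {$,b,c}; new: +{$}
  FOLLOW[S]={$,b,c}  FOLLOW[A]={$,b,c}  FOLLOW[B]={$,b,c}
[2] (stable)
  FOLLOW[S]={$,b,c}  FOLLOW[A]={$,b,c}  FOLLOW[B]={$,b,c}

FOLLOW(S) = ["$", "b", "c"]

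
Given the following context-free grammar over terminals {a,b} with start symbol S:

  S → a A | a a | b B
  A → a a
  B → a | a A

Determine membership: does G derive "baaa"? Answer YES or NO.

Convert to CNF:
  S -> T0 A | T0 T0 | T1 B
  A -> T0 T0
  B -> T0 A | a
  T0 -> a
  T1 -> b

CYK table (by increasing span):
  cell(0,0) b: {T1}  orig:{}
  cell(1,1) a: {B,T0}  orig:{B}
  cell(2,2) a: {B,T0}  orig:{B}
  cell(3,3) a: {B,T0}  orig:{B}
  cell(0,1) ba: {S}
  cell(1,2) aa: {A,S}
  cell(2,3) aa: {A,S}
  cell(0,2) baa: ∅
  cell(1,3) aaa: {B,S}
  cell(0,3) baaa: {S}

S ∈ T[0,3] ⇒ YES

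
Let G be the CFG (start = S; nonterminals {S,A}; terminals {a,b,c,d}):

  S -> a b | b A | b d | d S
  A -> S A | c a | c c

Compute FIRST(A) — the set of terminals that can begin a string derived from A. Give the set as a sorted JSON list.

Compute FIRST by fixpoint:
pass 1:
  A via A→c a: +{c}
  S via S→a b: +{a}
  S via S→b A: +{b}
  S via S→d S: +{d}
  FIRST[S]={a,b,d}  FIRST[A]={c}
pass 2:
  A via A→S A: +{a,b,d}
  FIRST[S]={a,b,d}  FIRST[A]={a,b,c,d}
pass 3: (stable)
  FIRST[S]={a,b,d}  FIRST[A]={a,b,c,d}

FIRST(A) = ["a", "b", "c", "d"]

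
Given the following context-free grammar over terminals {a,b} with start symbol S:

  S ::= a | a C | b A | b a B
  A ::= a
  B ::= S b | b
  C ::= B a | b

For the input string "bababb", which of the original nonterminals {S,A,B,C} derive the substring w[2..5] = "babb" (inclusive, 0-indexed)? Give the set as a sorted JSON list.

CNF form of G:
  S -> T0 A | T0 X2 | T1 C | a
  A -> a
  B -> S T0 | b
  C -> B T1 | b
  T0 -> b
  T1 -> a
  X2 -> T1 B

CYK table (by increasing span) — only the sub-triangle for w[2..5]:
  cell(2,2) b: {B,C,T0}  orig:{B,C}
  cell(3,3) a: {A,S,T1}  orig:{A,S}
  cell(4,4) b: {B,C,T0}  orig:{B,C}
  cell(5,5) b: {B,C,T0}  orig:{B,C}
  cell(2,3) ba: {C,S}
  cell(3,4) ab: {B,S,X2}  orig:{B,S}
  cell(4,5) bb: ∅
  cell(2,4) bab: {B,S}
  cell(3,5) abb: {B}
  cell(2,5) babb: {B}

Original NTs in T[2,5] deriving "babb": ["B"]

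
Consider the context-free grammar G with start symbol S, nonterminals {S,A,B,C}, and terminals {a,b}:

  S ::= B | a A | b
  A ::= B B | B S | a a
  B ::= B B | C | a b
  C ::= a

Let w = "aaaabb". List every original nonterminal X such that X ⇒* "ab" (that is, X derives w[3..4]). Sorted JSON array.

CNF form of G:
  S -> B B | T0 A | T0 T1 | a | b
  A -> B B | B S | T0 T0
  B -> B B | T0 T1 | a
  C -> a
  T0 -> a
  T1 -> b

CYK table (by increasing span), restricted to cells inside w[3..4]:
  [3..3]={B,C,S,T0}  "a"  orig:{B,C,S}
  [4..4]={S,T1}  "b"  orig:{S}
  [3..4]={A,B,S}  "ab"

Original NTs in T[3,4] deriving "ab": ["A", "B", "S"]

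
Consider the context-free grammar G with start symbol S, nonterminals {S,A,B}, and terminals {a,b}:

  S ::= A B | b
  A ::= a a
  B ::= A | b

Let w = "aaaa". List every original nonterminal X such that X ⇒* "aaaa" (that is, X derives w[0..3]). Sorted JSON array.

Convert to CNF:
  S -> A B | b
  A -> T0 T0
  B -> T0 T0 | b
  T0 -> a

CYK table (by increasing span) — only the sub-triangle for w[0..3]:
  [0..0]={T0}  "a"  orig:{}
  [1..1]={T0}  "a"  orig:{}
  [2..2]={T0}  "a"  orig:{}
  [3..3]={T0}  "a"  orig:{}
  [0..1]={A,B}  "aa"
  [1..2]={A,B}  "aa"
  [2..3]={A,B}  "aa"
  [0..2]=∅  "aaa"
  [1..3]=∅  "aaa"
  [0..3]={S}  "aaaa"

Original NTs in T[0,3] deriving "aaaa": ["S"]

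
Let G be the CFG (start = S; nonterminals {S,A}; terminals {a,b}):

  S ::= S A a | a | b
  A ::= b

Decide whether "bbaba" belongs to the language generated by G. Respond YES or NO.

Convert to CNF:
  S -> S X1 | a | b
  A -> b
  T0 -> a
  X1 -> A T0

CYK table (by increasing span):
  T[0,0] 'b' = {A,S}
  T[1,1] 'b' = {A,S}
  T[2,2] 'a' = {S,T0}  orig:{S}
  T[3,3] 'b' = {A,S}
  T[4,4] 'a' = {S,T0}  orig:{S}
  T[0,1] 'bb' = ∅
  T[1,2] 'ba' = {X1}  orig:{}
  T[2,3] 'ab' = ∅
  T[3,4] 'ba' = {X1}  orig:{}
  T[0,2] 'bba' = {S}
  T[1,3] 'bab' = ∅
  T[2,4] 'aba' = {S}
  T[0,3] 'bbab' = ∅
  T[1,4] 'baba' = ∅
  T[0,4] 'bbaba' = {S}

S ∈ T[0,4] ⇒ YES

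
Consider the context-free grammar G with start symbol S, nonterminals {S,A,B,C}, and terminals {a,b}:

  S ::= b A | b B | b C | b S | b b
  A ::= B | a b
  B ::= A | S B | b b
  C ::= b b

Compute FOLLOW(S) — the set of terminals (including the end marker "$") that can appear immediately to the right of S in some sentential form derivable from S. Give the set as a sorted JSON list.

Compute FIRST by fixpoint:
pass 1:
  A via A→a b: +{a}
  B via B→A: +{a}
  B via B→b b: +{b}
  C via C→b b: +{b}
  S via S→b A: +{b}
  S: {b}  A: {a}  B: {a,b}  C: {b}
pass 2:
  A via A→B: +{b}
  S: {b}  A: {a,b}  B: {a,b}  C: {b}
pass 3: — fixpoint
  S: {b}  A: {a,b}  B: {a,b}  C: {b}

FOLLOW sets:
initialize: $ ∈ FOLLOW(S)
iter 1:
  B→S B: FOLLOW(S) ⊇ FIRST(B) = {a,b}; new: +{a,b}
  S→b A: FOLLOW(A) ⊇ FOLLOW(S) ⊇ {$,a,b}; new: +{$,a,b}
  S→b B: FOLLOW(B) ⊇ FOLLOW(S) ⊇ {$,a,b}; new: +{$,a,b}
  S→b C: FOLLOW(C) ⊇ FOLLOW(S) ⊇ {$,a,b}; new: +{$,a,b}
  FOLLOW[S]={$,a,b}  FOLLOW[A]={$,a,b}  FOLLOW[B]={$,a,b}  FOLLOW[C]={$,a,b}
iter 2: (stable)
  FOLLOW[S]={$,a,b}  FOLLOW[A]={$,a,b}  FOLLOW[B]={$,a,b}  FOLLOW[C]={$,a,b}

FOLLOW(S) = ["$", "a", "b"]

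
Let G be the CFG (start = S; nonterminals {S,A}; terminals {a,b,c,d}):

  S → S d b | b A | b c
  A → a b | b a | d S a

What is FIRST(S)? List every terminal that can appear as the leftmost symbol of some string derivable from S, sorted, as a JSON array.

FIRST sets, iterate to fixpoint:
iter 1:
  A via A→a b: +{a}
  A via A→b a: +{b}
  A via A→d S a: +{d}
  S via S→b A: +{b}
  S: {b}  A: {a,b,d}
iter 2: — fixpoint
  S: {b}  A: {a,b,d}

FIRST(S) = ["b"]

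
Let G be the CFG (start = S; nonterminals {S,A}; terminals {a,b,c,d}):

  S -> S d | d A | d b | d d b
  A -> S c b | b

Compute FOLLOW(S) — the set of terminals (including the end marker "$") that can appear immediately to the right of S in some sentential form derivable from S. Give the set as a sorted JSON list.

FIRST sets, iterate to fixpoint:
pass 1:
  A via A→b: +{b}
  S via S→d A: +{d}
  FIRST[S]={d}  FIRST[A]={b}
pass 2:
  A via A→S c b: +{d}
  FIRST[S]={d}  FIRST[A]={b,d}
pass 3: done
  FIRST[S]={d}  FIRST[A]={b,d}

FOLLOW iteration:
seed FOLLOW(S) with $
iter 1:
  A→S c b: FOLLOW(S) ⊇ FIRST(c) = {c}; new: +{c}
  S→S d: FOLLOW(S) ⊇ FIRST(d) = {d}; new: +{d}
  S→d A: FOLLOW(A) ⊇ FOLLOW(S) ⊇ {$,c,d}; new: +{$,c,d}
  S: {$,c,d}  A: {$,c,d}
iter 2: — fixpoint
  S: {$,c,d}  A: {$,c,d}

FOLLOW(S) = ["$", "c", "d"]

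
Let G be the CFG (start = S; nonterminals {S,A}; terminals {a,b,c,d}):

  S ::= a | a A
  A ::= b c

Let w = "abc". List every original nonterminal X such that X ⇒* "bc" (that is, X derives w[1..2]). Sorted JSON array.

CNF form of G:
  S -> T2 A | a
  A -> T0 T1
  T0 -> b
  T1 -> c
  T2 -> a

CYK table (by increasing span) — only the sub-triangle for w[1..2]:
  T[1,1] 'b' = {T0}  orig:{}
  T[2,2] 'c' = {T1}  orig:{}
  T[1,2] 'bc' = {A}

Original NTs in T[1,2] deriving "bc": ["A"]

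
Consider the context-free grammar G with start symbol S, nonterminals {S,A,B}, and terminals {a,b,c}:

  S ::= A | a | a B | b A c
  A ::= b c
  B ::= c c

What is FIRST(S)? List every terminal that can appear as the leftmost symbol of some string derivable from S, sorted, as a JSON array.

FIRST sets, iterate to fixpoint:
round 1:
  A via A→b c: +{b}
  B via B→c c: +{c}
  S via S→A: +{b}
  S via S→a: +{a}
  FIRST(S)={a,b}  FIRST(A)={b}  FIRST(B)={c}
round 2: — fixpoint
  FIRST(S)={a,b}  FIRST(A)={b}  FIRST(B)={c}

FIRST(S) = ["a", "b"]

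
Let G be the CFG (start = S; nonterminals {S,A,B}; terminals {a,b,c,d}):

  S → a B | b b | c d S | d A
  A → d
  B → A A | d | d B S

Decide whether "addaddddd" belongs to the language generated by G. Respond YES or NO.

Convert to CNF:
  S -> T0 A | T1 B | T2 T2 | T3 X5
  A -> d
  B -> A A | T0 X4 | d
  T0 -> d
  T1 -> a
  T2 -> b
  T3 -> c
  X4 -> B S
  X5 -> T0 S

CYK fill:
  cell(0,0) a: {T1}  orig:{}
  cell(1,1) d: {A,B,T0}  orig:{A,B}
  cell(2,2) d: {A,B,T0}  orig:{A,B}
  cell(3,3) a: {T1}  orig:{}
  cell(4,4) d: {A,B,T0}  orig:{A,B}
  cell(5,5) d: {A,B,T0}  orig:{A,B}
  cell(6,6) d: {A,B,T0}  orig:{A,B}
  cell(7,7) d: {A,B,T0}  orig:{A,B}
  cell(8,8) d: {A,B,T0}  orig:{A,B}
  cell(0,1) ad: {S}
  cell(1,2) dd: {B,S}
  cell(2,3) da: ∅
  cell(3,4) ad: {S}
  cell(4,5) dd: {B,S}
  cell(5,6) dd: {B,S}
  cell(6,7) dd: {B,S}
  cell(7,8) dd: {B,S}
  cell(0,2) add: {S}
  cell(1,3) dda: ∅
  cell(2,4) dad: {X4,X5}  orig:{}
  cell(3,5) add: {S}
  cell(4,6) ddd: {X4,X5}  orig:{}
  cell(5,7) ddd: {X4,X5}  orig:{}
  cell(6,8) ddd: {X4,X5}  orig:{}
  cell(0,3) adda: ∅
  cell(1,4) ddad: {B,X4}  orig:{B}
  cell(2,5) dadd: {X4,X5}  orig:{}
  cell(3,6) addd: ∅
  cell(4,7) dddd: {B,X4}  orig:{B}
  cell(5,8) dddd: {B,X4}  orig:{B}
  cell(0,4) addad: {S}
  cell(1,5) ddadd: {B,X4}  orig:{B}
  cell(2,6) daddd: ∅
  cell(3,7) adddd: {S}
  cell(4,8) ddddd: {B}
  cell(0,5) addadd: {S}
  cell(1,6) ddaddd: {X4}  orig:{}
  cell(2,7) dadddd: {X4,X5}  orig:{}
  cell(3,8) addddd: {S}
  cell(0,6) addaddd: ∅
  cell(1,7) ddadddd: {B,X4}  orig:{B}
  cell(2,8) daddddd: {X4,X5}  orig:{}
  cell(0,7) addadddd: {S}
  cell(1,8) ddaddddd: {B,X4}  orig:{B}
  cell(0,8) addaddddd: {S}

S ∈ T[0,8] ⇒ YES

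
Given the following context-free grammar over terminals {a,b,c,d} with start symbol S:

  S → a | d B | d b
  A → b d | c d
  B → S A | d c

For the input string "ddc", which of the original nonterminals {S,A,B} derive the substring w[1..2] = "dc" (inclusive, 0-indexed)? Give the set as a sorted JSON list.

Convert to CNF:
  S -> T1 B | T1 T0 | a
  A -> T0 T1 | T2 T1
  B -> S A | T1 T2
  T0 -> b
  T1 -> d
  T2 -> c

Fill CYK table bottom-up (cells [i..j] with 1 ≤ i ≤ j ≤ 2 only):
  [1..1]={T1}  "d"  orig:{}
  [2..2]={T2}  "c"  orig:{}
  [1..2]={B}  "dc"

Original NTs in T[1,2] deriving "dc": ["B"]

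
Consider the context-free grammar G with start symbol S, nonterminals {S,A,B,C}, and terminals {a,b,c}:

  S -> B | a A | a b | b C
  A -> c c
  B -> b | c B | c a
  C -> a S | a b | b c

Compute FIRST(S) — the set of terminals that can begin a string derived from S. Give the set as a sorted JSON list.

FIRST sets, iterate to fixpoint:
[1]
  A via A→c c: +{c}
  B via B→b: +{b}
  B via B→c B: +{c}
  C via C→a S: +{a}
  C via C→b c: +{b}
  S via S→B: +{b,c}
  S via S→a A: +{a}
  FIRST(S)={a,b,c}  FIRST(A)={c}  FIRST(B)={b,c}  FIRST(C)={a,b}
[2] (stable)
  FIRST(S)={a,b,c}  FIRST(A)={c}  FIRST(B)={b,c}  FIRST(C)={a,b}

FIRST(S) = ["a", "b", "c"]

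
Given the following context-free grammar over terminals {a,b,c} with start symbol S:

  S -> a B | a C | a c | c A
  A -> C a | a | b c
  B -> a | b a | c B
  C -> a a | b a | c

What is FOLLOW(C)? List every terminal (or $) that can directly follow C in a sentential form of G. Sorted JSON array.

Compute FIRST by fixpoint:
[1]
  A via A→a: +{a}
  A via A→b c: +{b}
  B via B→a: +{a}
  B via B→b a: +{b}
  B via B→c B: +{c}
  C via C→a a: +{a}
  C via C→b a: +{b}
  C via C→c: +{c}
  S via S→a B: +{a}
  S via S→c A: +{c}
  FIRST(S)={a,c}  FIRST(A)={a,b}  FIRST(B)={a,b,c}  FIRST(C)={a,b,c}
[2]
  A via A→C a: +{c}
  FIRST(S)={a,c}  FIRST(A)={a,b,c}  FIRST(B)={a,b,c}  FIRST(C)={a,b,c}
[3] done
  FIRST(S)={a,c}  FIRST(A)={a,b,c}  FIRST(B)={a,b,c}  FIRST(C)={a,b,c}

FOLLOW iteration:
FOLLOW(S) := {$}
iter 1:
  A→C a: FOLLOW(C) ⊇ FIRST(a) = {a}; new: +{a}
  S→a B: FOLLOW(B) ⊇ FOLLOW(S) ⊇ {$}; new: +{$}
  S→a C: FOLLOW(C) ⊇ FOLLOW(S) ⊇ {$}; new: +{$}
  S→c A: FOLLOW(A) ⊇ FOLLOW(S) ⊇ {$}; new: +{$}
  S: {$}  A: {$}  B: {$}  C: {$,a}
iter 2: done
  S: {$}  A: {$}  B: {$}  C: {$,a}

FOLLOW(C) = ["$", "a"]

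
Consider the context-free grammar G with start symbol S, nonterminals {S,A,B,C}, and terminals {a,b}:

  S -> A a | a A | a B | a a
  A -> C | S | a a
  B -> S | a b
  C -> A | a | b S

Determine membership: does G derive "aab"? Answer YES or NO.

CNF form of G:
  S -> A T0 | T0 A | T0 B | T0 T0
  A -> A T0 | T0 A | T0 B | T0 T0 | T1 S | a
  B -> A T0 | T0 A | T0 B | T0 T0 | T0 T1
  C -> A T0 | T0 A | T0 B | T0 T0 | T1 S | a
  T0 -> a
  T1 -> b

Fill CYK table bottom-up:
  cell(0,0) a: {A,C,T0}  orig:{A,C}
  cell(1,1) a: {A,C,T0}  orig:{A,C}
  cell(2,2) b: {T1}  orig:{}
  cell(0,1) aa: {A,B,C,S}
  cell(1,2) ab: {B}
  cell(0,2) aab: {A,B,C,S}

S ∈ T[0,2] ⇒ YES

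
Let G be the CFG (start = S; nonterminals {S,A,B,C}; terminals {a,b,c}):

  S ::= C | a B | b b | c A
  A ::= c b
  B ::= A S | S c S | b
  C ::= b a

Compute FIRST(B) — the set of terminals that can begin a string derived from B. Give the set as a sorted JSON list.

FIRST sets, iterate to fixpoint:
pass 1:
  A via A→c b: +{c}
  B via B→A S: +{c}
  B via B→b: +{b}
  C via C→b a: +{b}
  S via S→C: +{b}
  S via S→a B: +{a}
  S via S→c A: +{c}
  FIRST[S]={a,b,c}  FIRST[A]={c}  FIRST[B]={b,c}  FIRST[C]={b}
pass 2:
  B via B→S c S: +{a}
  FIRST[S]={a,b,c}  FIRST[A]={c}  FIRST[B]={a,b,c}  FIRST[C]={b}
pass 3: (stable)
  FIRST[S]={a,b,c}  FIRST[A]={c}  FIRST[B]={a,b,c}  FIRST[C]={b}

FIRST(B) = ["a", "b", "c"]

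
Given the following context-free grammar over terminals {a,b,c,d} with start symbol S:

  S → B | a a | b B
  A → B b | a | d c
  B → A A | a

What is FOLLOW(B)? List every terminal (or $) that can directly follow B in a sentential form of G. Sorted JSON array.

FIRST iteration:
round 1:
  A via A→a: +{a}
  A via A→d c: +{d}
  B via B→A A: +{a,d}
  S via S→B: +{a,d}
  S via S→b B: +{b}
  S: {a,b,d}  A: {a,d}  B: {a,d}
round 2: (stable)
  S: {a,b,d}  A: {a,d}  B: {a,d}

FOLLOW sets:
seed FOLLOW(S) with $
pass 1:
  A→B b: FOLLOW(B) ⊇ FIRST(b) = {b}; new: +{b}
  B→A A: FOLLOW(A) ⊇ FIRST(A) = {a,d}; new: +{a,d}
  B→A A: FOLLOW(A) ⊇ FOLLOW(B) ⊇ {b}; new: +{b}
  S→B: FOLLOW(B) ⊇ FOLLOW(S) ⊇ {$}; new: +{$}
  S: {$}  A: {a,b,d}  B: {$,b}
pass 2:
  B→A A: FOLLOW(A) ⊇ FOLLOW(B) ⊇ {$,b}; new: +{$}
  S: {$}  A: {$,a,b,d}  B: {$,b}
pass 3: done
  S: {$}  A: {$,a,b,d}  B: {$,b}

FOLLOW(B) = ["$", "b"]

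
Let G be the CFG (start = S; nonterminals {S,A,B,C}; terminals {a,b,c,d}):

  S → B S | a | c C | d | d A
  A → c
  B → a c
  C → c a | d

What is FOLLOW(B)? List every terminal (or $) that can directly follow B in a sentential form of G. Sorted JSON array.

FIRST sets, iterate to fixpoint:
[1]
  A via A→c: +{c}
  B via B→a c: +{a}
  C via C→c a: +{c}
  C via C→d: +{d}
  S via S→B S: +{a}
  S via S→c C: +{c}
  S via S→d: +{d}
  S: {a,c,d}  A: {c}  B: {a}  C: {c,d}
[2] done
  S: {a,c,d}  A: {c}  B: {a}  C: {c,d}

FOLLOW iteration:
seed FOLLOW(S) with $
iter 1:
  S→B S: FOLLOW(B) ⊇ FIRST(S) = {a,c,d}; new: +{a,c,d}
  S→c C: FOLLOW(C) ⊇ FOLLOW(S) ⊇ {$}; new: +{$}
  S→d A: FOLLOW(A) ⊇ FOLLOW(S) ⊇ {$}; new: +{$}
  FOLLOW(S)={$}  FOLLOW(A)={$}  FOLLOW(B)={a,c,d}  FOLLOW(C)={$}
iter 2: (stable)
  FOLLOW(S)={$}  FOLLOW(A)={$}  FOLLOW(B)={a,c,d}  FOLLOW(C)={$}

FOLLOW(B) = ["a", "c", "d"]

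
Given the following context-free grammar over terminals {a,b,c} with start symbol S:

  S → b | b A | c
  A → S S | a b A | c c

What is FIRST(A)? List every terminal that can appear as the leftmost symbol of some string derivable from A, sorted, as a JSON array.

FIRST iteration:
[1]
  A via A→a b A: +{a}
  A via A→c c: +{c}
  S via S→b: +{b}
  S via S→c: +{c}
  S: {b,c}  A: {a,c}
[2]
  A via A→S S: +{b}
  S: {b,c}  A: {a,b,c}
[3] (stable)
  S: {b,c}  A: {a,b,c}

FIRST(A) = ["a", "b", "c"]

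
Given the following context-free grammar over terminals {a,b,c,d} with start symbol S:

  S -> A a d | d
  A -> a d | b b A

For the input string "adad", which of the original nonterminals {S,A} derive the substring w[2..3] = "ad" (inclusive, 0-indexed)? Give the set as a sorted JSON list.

CNF form of G:
  S -> A X4 | d
  A -> T0 T1 | T2 X3
  T0 -> a
  T1 -> d
  T2 -> b
  X3 -> T2 A
  X4 -> T0 T1

Fill CYK table bottom-up (cells [i..j] with 2 ≤ i ≤ j ≤ 3 only):
  [2..2]={T0}  "a"  orig:{}
  [3..3]={S,T1}  "d"  orig:{S}
  [2..3]={A,X4}  "ad"  orig:{A}

Original NTs in T[2,3] deriving "ad": ["A"]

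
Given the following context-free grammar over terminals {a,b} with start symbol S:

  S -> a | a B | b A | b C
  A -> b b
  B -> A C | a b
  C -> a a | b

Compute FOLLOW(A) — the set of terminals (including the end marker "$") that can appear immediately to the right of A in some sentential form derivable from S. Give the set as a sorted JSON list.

FIRST sets, iterate to fixpoint:
pass 1:
  A via A→b b: +{b}
  B via B→A C: +{b}
  B via B→a b: +{a}
  C via C→a a: +{a}
  C via C→b: +{b}
  S via S→a: +{a}
  S via S→b A: +{b}
  FIRST(S)={a,b}  FIRST(A)={b}  FIRST(B)={a,b}  FIRST(C)={a,b}
pass 2: (stable)
  FIRST(S)={a,b}  FIRST(A)={b}  FIRST(B)={a,b}  FIRST(C)={a,b}

FOLLOW iteration:
seed FOLLOW(S) with $
pass 1:
  B→A C: FOLLOW(A) ⊇ FIRST(C) = {a,b}; new: +{a,b}
  S→a B: FOLLOW(B) ⊇ FOLLOW(S) ⊇ {$}; new: +{$}
  S→b A: FOLLOW(A) ⊇ FOLLOW(S) ⊇ {$}; new: +{$}
  S→b C: FOLLOW(C) ⊇ FOLLOW(S) ⊇ {$}; new: +{$}
  FOLLOW[S]={$}  FOLLOW[A]={$,a,b}  FOLLOW[B]={$}  FOLLOW[C]={$}
pass 2: done
  FOLLOW[S]={$}  FOLLOW[A]={$,a,b}  FOLLOW[B]={$}  FOLLOW[C]={$}

FOLLOW(A) = ["$", "a", "b"]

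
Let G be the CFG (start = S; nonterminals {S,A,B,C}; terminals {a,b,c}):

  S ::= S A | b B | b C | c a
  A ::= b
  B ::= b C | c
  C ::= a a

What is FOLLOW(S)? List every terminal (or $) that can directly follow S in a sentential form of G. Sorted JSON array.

FIRST sets, iterate to fixpoint:
round 1:
  A via A→b: +{b}
  B via B→b C: +{b}
  B via B→c: +{c}
  C via C→a a: +{a}
  S via S→b B: +{b}
  S via S→c a: +{c}
  FIRST(S)={b,c}  FIRST(A)={b}  FIRST(B)={b,c}  FIRST(C)={a}
round 2: (stable)
  FIRST(S)={b,c}  FIRST(A)={b}  FIRST(B)={b,c}  FIRST(C)={a}

FOLLOW sets:
initialize: $ ∈ FOLLOW(S)
pass 1:
  S→S A: FOLLOW(S) ⊇ FIRST(A) = {b}; new: +{b}
  S→S A: FOLLOW(A) ⊇ FOLLOW(S) ⊇ {$,b}; new: +{$,b}
  S→b B: FOLLOW(B) ⊇ FOLLOW(S) ⊇ {$,b}; new: +{$,b}
  S→b C: FOLLOW(C) ⊇ FOLLOW(S) ⊇ {$,b}; new: +{$,b}
  FOLLOW(S)={$,b}  FOLLOW(A)={$,b}  FOLLOW(B)={$,b}  FOLLOW(C)={$,b}
pass 2: (stable)
  FOLLOW(S)={$,b}  FOLLOW(A)={$,b}  FOLLOW(B)={$,b}  FOLLOW(C)={$,b}

FOLLOW(S) = ["$", "b"]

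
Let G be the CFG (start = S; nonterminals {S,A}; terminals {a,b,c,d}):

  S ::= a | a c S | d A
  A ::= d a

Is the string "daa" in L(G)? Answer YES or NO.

Convert to CNF:
  S -> T0 A | T1 X3 | a
  A -> T0 T1
  T0 -> d
  T1 -> a
  T2 -> c
  X3 -> T2 S

CYK table (by increasing span):
  cell(0,0) d: {T0}  orig:{}
  cell(1,1) a: {S,T1}  orig:{S}
  cell(2,2) a: {S,T1}  orig:{S}
  cell(0,1) da: {A}
  cell(1,2) aa: ∅
  cell(0,2) daa: ∅

S ∉ T[0,2] ⇒ NO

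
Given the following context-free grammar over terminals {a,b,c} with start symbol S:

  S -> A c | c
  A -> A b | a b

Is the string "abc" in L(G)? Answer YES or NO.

Convert to CNF:
  S -> A T2 | c
  A -> A T0 | T1 T0
  T0 -> b
  T1 -> a
  T2 -> c

CYK fill:
  cell(0,0) a: {T1}  orig:{}
  cell(1,1) b: {T0}  orig:{}
  cell(2,2) c: {S,T2}  orig:{S}
  cell(0,1) ab: {A}
  cell(1,2) bc: ∅
  cell(0,2) abc: {S}

S ∈ T[0,2] ⇒ YES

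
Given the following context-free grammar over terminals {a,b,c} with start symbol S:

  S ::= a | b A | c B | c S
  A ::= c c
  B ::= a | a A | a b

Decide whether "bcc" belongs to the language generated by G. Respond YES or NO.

Convert to CNF:
  S -> T0 B | T0 S | T2 A | a
  A -> T0 T0
  B -> T1 A | T1 T2 | a
  T0 -> c
  T1 -> a
  T2 -> b

CYK table (by increasing span):
  T[0,0] 'b' = {T2}  orig:{}
  T[1,1] 'c' = {T0}  orig:{}
  T[2,2] 'c' = {T0}  orig:{}
  T[0,1] 'bc' = ∅
  T[1,2] 'cc' = {A}
  T[0,2] 'bcc' = {S}

S ∈ T[0,2] ⇒ YES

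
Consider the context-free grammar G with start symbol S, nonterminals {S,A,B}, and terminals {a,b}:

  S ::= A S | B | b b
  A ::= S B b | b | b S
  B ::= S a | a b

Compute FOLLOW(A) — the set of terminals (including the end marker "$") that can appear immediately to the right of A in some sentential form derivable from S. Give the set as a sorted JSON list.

FIRST iteration:
iter 1:
  A via A→b: +{b}
  B via B→a b: +{a}
  S via S→A S: +{b}
  S via S→B: +{a}
  S: {a,b}  A: {b}  B: {a}
iter 2:
  A via A→S B b: +{a}
  B via B→S a: +{b}
  S: {a,b}  A: {a,b}  B: {a,b}
iter 3: (no change)
  S: {a,b}  A: {a,b}  B: {a,b}

Compute FOLLOW by fixpoint:
seed FOLLOW(S) with $
[1]
  A→S B b: FOLLOW(S) ⊇ FIRST(B) = {a,b}; new: +{a,b}
  A→S B b: FOLLOW(B) ⊇ FIRST(b) = {b}; new: +{b}
  S→A S: FOLLOW(A) ⊇ FIRST(S) = {a,b}; new: +{a,b}
  S→B: FOLLOW(B) ⊇ FOLLOW(S) ⊇ {$,a,b}; new: +{$,a}
  S: {$,a,b}  A: {a,b}  B: {$,a,b}
[2] — fixpoint
  S: {$,a,b}  A: {a,b}  B: {$,a,b}

FOLLOW(A) = ["a", "b"]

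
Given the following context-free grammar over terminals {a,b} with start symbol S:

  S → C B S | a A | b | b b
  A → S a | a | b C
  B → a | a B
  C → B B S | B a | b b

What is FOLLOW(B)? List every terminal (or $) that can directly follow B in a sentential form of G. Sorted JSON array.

FIRST iteration:
round 1:
  A via A→a: +{a}
  A via A→b C: +{b}
  B via B→a: +{a}
  C via C→B B S: +{a}
  C via C→b b: +{b}
  S via S→C B S: +{a,b}
  S: {a,b}  A: {a,b}  B: {a}  C: {a,b}
round 2: (no change)
  S: {a,b}  A: {a,b}  B: {a}  C: {a,b}

FOLLOW sets:
initialize: $ ∈ FOLLOW(S)
pass 1:
  A→S a: FOLLOW(S) ⊇ FIRST(a) = {a}; new: +{a}
  C→B B S: FOLLOW(B) ⊇ FIRST(B) = {a}; new: +{a}
  C→B B S: FOLLOW(B) ⊇ FIRST(S) = {a,b}; new: +{b}
  S→C B S: FOLLOW(C) ⊇ FIRST(B) = {a}; new: +{a}
  S→a A: FOLLOW(A) ⊇ FOLLOW(S) ⊇ {$,a}; new: +{$,a}
  FOLLOW[S]={$,a}  FOLLOW[A]={$,a}  FOLLOW[B]={a,b}  FOLLOW[C]={a}
pass 2:
  A→b C: FOLLOW(C) ⊇ FOLLOW(A) ⊇ {$,a}; new: +{$}
  FOLLOW[S]={$,a}  FOLLOW[A]={$,a}  FOLLOW[B]={a,b}  FOLLOW[C]={$,a}
pass 3: (no change)
  FOLLOW[S]={$,a}  FOLLOW[A]={$,a}  FOLLOW[B]={a,b}  FOLLOW[C]={$,a}

FOLLOW(B) = ["a", "b"]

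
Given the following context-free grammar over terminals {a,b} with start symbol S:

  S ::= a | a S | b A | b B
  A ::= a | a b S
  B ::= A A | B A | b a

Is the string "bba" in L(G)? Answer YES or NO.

CNF form of G:
  S -> T0 S | T1 A | T1 B | a
  A -> T0 X2 | a
  B -> A A | B A | T1 T0
  T0 -> a
  T1 -> b
  X2 -> T1 S

CYK fill:
  cell(0,0) b: {T1}  orig:{}
  cell(1,1) b: {T1}  orig:{}
  cell(2,2) a: {A,S,T0}  orig:{A,S}
  cell(0,1) bb: ∅
  cell(1,2) ba: {B,S,X2}  orig:{B,S}
  cell(0,2) bba: {S,X2}  orig:{S}

S ∈ T[0,2] ⇒ YES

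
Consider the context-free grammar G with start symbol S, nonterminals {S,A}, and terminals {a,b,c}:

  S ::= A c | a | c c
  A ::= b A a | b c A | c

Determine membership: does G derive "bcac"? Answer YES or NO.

CNF form of G:
  S -> A T2 | T2 T2 | a
  A -> T0 X3 | T0 X4 | c
  T0 -> b
  T1 -> a
  T2 -> c
  X3 -> A T1
  X4 -> T2 A

Fill CYK table bottom-up:
  [0..0]={T0}  "b"  orig:{}
  [1..1]={A,T2}  "c"  orig:{A}
  [2..2]={S,T1}  "a"  orig:{S}
  [3..3]={A,T2}  "c"  orig:{A}
  [0..1]=∅  "bc"
  [1..2]={X3}  "ca"  orig:{}
  [2..3]=∅  "ac"
  [0..2]={A}  "bca"
  [1..3]=∅  "cac"
  [0..3]={S}  "bcac"

S ∈ T[0,3] ⇒ YES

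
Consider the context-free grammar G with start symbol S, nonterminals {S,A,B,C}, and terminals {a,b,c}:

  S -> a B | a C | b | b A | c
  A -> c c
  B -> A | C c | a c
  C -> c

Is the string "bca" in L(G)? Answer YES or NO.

Convert to CNF:
  S -> T1 B | T1 C | T2 A | b | c
  A -> T0 T0
  B -> C T0 | T0 T0 | T1 T0
  C -> c
  T0 -> c
  T1 -> a
  T2 -> b

CYK table (by increasing span):
  T[0,0] 'b' = {S,T2}  orig:{S}
  T[1,1] 'c' = {C,S,T0}  orig:{C,S}
  T[2,2] 'a' = {T1}  orig:{}
  T[0,1] 'bc' = ∅
  T[1,2] 'ca' = ∅
  T[0,2] 'bca' = ∅

S ∉ T[0,2] ⇒ NO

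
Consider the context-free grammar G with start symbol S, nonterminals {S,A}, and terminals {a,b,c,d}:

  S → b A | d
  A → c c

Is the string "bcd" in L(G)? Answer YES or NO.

Convert to CNF:
  S -> T1 A | d
  A -> T0 T0
  T0 -> c
  T1 -> b

CYK fill:
  cell(0,0) b: {T1}  orig:{}
  cell(1,1) c: {T0}  orig:{}
  cell(2,2) d: {S}
  cell(0,1) bc: ∅
  cell(1,2) cd: ∅
  cell(0,2) bcd: ∅

S ∉ T[0,2] ⇒ NO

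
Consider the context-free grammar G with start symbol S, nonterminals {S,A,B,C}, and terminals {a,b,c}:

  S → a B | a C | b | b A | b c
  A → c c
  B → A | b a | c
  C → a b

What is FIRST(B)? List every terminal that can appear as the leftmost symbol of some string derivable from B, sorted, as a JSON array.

Compute FIRST by fixpoint:
iter 1:
  A via A→c c: +{c}
  B via B→A: +{c}
  B via B→b a: +{b}
  C via C→a b: +{a}
  S via S→a B: +{a}
  S via S→b: +{b}
  FIRST(S)={a,b}  FIRST(A)={c}  FIRST(B)={b,c}  FIRST(C)={a}
iter 2: (no change)
  FIRST(S)={a,b}  FIRST(A)={c}  FIRST(B)={b,c}  FIRST(C)={a}

FIRST(B) = ["b", "c"]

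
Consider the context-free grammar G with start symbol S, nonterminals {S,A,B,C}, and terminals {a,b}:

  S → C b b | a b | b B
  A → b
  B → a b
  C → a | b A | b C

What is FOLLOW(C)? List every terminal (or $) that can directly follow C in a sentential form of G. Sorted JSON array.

FIRST sets, iterate to fixpoint:
iter 1:
  A via A→b: +{b}
  B via B→a b: +{a}
  C via C→a: +{a}
  C via C→b A: +{b}
  S via S→C b b: +{a,b}
  FIRST(S)={a,b}  FIRST(A)={b}  FIRST(B)={a}  FIRST(C)={a,b}
iter 2: done
  FIRST(S)={a,b}  FIRST(A)={b}  FIRST(B)={a}  FIRST(C)={a,b}

FOLLOW iteration:
seed FOLLOW(S) with $
pass 1:
  S→C b b: FOLLOW(C) ⊇ FIRST(b) = {b}; new: +{b}
  S→b B: FOLLOW(B) ⊇ FOLLOW(S) ⊇ {$}; new: +{$}
  FOLLOW[S]={$}  FOLLOW[A]={}  FOLLOW[B]={$}  FOLLOW[C]={b}
pass 2:
  C→b A: FOLLOW(A) ⊇ FOLLOW(C) ⊇ {b}; new: +{b}
  FOLLOW[S]={$}  FOLLOW[A]={b}  FOLLOW[B]={$}  FOLLOW[C]={b}
pass 3: (no change)
  FOLLOW[S]={$}  FOLLOW[A]={b}  FOLLOW[B]={$}  FOLLOW[C]={b}

FOLLOW(C) = ["b"]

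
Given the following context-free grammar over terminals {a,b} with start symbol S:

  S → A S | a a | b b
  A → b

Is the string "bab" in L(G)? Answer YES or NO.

CNF form of G:
  S -> A S | T0 T0 | T1 T1
  A -> b
  T0 -> a
  T1 -> b

CYK fill:
  [0..0]={A,T1}  "b"  orig:{A}
  [1..1]={T0}  "a"  orig:{}
  [2..2]={A,T1}  "b"  orig:{A}
  [0..1]=∅  "ba"
  [1..2]=∅  "ab"
  [0..2]=∅  "bab"

S ∉ T[0,2] ⇒ NO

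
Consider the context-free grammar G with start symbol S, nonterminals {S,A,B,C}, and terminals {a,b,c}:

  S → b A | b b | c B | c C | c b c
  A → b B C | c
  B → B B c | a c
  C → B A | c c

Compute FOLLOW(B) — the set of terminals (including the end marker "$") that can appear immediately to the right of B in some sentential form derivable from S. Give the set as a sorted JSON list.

Compute FIRST by fixpoint:
iter 1:
  A via A→b B C: +{b}
  A via A→c: +{c}
  B via B→a c: +{a}
  C via C→B A: +{a}
  C via C→c c: +{c}
  S via S→b A: +{b}
  S via S→c B: +{c}
  FIRST(S)={b,c}  FIRST(A)={b,c}  FIRST(B)={a}  FIRST(C)={a,c}
iter 2: done
  FIRST(S)={b,c}  FIRST(A)={b,c}  FIRST(B)={a}  FIRST(C)={a,c}

FOLLOW sets:
seed FOLLOW(S) with $
round 1:
  A→b B C: FOLLOW(B) ⊇ FIRST(C) = {a,c}; new: +{a,c}
  C→B A: FOLLOW(B) ⊇ FIRST(A) = {b,c}; new: +{b}
  S→b A: FOLLOW(A) ⊇ FOLLOW(S) ⊇ {$}; new: +{$}
  S→c B: FOLLOW(B) ⊇ FOLLOW(S) ⊇ {$}; new: +{$}
  S→c C: FOLLOW(C) ⊇ FOLLOW(S) ⊇ {$}; new: +{$}
  S: {$}  A: {$}  B: {$,a,b,c}  C: {$}
round 2: — fixpoint
  S: {$}  A: {$}  B: {$,a,b,c}  C: {$}

FOLLOW(B) = ["$", "a", "b", "c"]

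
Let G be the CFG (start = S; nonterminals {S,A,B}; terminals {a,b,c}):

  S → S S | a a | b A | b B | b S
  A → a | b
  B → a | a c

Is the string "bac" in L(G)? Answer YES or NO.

Convert to CNF:
  S -> S S | T0 T0 | T2 A | T2 B | T2 S
  A -> a | b
  B -> T0 T1 | a
  T0 -> a
  T1 -> c
  T2 -> b

Fill CYK table bottom-up:
  [0..0]={A,T2}  "b"  orig:{A}
  [1..1]={A,B,T0}  "a"  orig:{A,B}
  [2..2]={T1}  "c"  orig:{}
  [0..1]={S}  "ba"
  [1..2]={B}  "ac"
  [0..2]={S}  "bac"

S ∈ T[0,2] ⇒ YES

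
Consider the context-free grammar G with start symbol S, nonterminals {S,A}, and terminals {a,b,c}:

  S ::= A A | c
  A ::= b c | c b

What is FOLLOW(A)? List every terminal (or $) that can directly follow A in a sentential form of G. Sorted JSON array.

FIRST iteration:
round 1:
  A via A→b c: +{b}
  A via A→c b: +{c}
  S via S→A A: +{b,c}
  S: {b,c}  A: {b,c}
round 2: — fixpoint
  S: {b,c}  A: {b,c}

FOLLOW sets:
FOLLOW(S) := {$}
pass 1:
  S→A A: FOLLOW(A) ⊇ FIRST(A) = {b,c}; new: +{b,c}
  S→A A: FOLLOW(A) ⊇ FOLLOW(S) ⊇ {$}; new: +{$}
  S: {$}  A: {$,b,c}
pass 2: done
  S: {$}  A: {$,b,c}

FOLLOW(A) = ["$", "b", "c"]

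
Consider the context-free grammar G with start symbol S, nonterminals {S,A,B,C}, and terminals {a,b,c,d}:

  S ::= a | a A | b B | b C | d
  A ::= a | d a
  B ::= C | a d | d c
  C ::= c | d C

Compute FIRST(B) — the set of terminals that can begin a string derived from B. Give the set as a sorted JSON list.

Compute FIRST by fixpoint:
iter 1:
  A via A→a: +{a}
  A via A→d a: +{d}
  B via B→a d: +{a}
  B via B→d c: +{d}
  C via C→c: +{c}
  C via C→d C: +{d}
  S via S→a: +{a}
  S via S→b B: +{b}
  S via S→d: +{d}
  FIRST(S)={a,b,d}  FIRST(A)={a,d}  FIRST(B)={a,d}  FIRST(C)={c,d}
iter 2:
  B via B→C: +{c}
  FIRST(S)={a,b,d}  FIRST(A)={a,d}  FIRST(B)={a,c,d}  FIRST(C)={c,d}
iter 3: (no change)
  FIRST(S)={a,b,d}  FIRST(A)={a,d}  FIRST(B)={a,c,d}  FIRST(C)={c,d}

FIRST(B) = ["a", "c", "d"]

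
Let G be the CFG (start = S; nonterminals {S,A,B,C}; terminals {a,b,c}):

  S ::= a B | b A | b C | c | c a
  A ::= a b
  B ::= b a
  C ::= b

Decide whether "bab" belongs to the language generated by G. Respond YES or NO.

Convert to CNF:
  S -> T0 B | T1 A | T1 C | T2 T0 | c
  A -> T0 T1
  B -> T1 T0
  C -> b
  T0 -> a
  T1 -> b
  T2 -> c

CYK fill:
  T[0,0] 'b' = {C,T1}  orig:{C}
  T[1,1] 'a' = {T0}  orig:{}
  T[2,2] 'b' = {C,T1}  orig:{C}
  T[0,1] 'ba' = {B}
  T[1,2] 'ab' = {A}
  T[0,2] 'bab' = {S}

S ∈ T[0,2] ⇒ YES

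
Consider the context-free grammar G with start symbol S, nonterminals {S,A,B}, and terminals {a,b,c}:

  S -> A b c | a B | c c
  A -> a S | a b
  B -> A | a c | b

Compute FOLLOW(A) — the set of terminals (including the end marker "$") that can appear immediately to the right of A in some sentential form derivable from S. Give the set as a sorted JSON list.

Compute FIRST by fixpoint:
iter 1:
  A via A→a S: +{a}
  B via B→A: +{a}
  B via B→b: +{b}
  S via S→A b c: +{a}
  S via S→c c: +{c}
  FIRST(S)={a,c}  FIRST(A)={a}  FIRST(B)={a,b}
iter 2: (stable)
  FIRST(S)={a,c}  FIRST(A)={a}  FIRST(B)={a,b}

Compute FOLLOW by fixpoint:
seed FOLLOW(S) with $
[1]
  S→A b c: FOLLOW(A) ⊇ FIRST(b) = {b}; new: +{b}
  S→a B: FOLLOW(B) ⊇ FOLLOW(S) ⊇ {$}; new: +{$}
  S: {$}  A: {b}  B: {$}
[2]
  A→a S: FOLLOW(S) ⊇ FOLLOW(A) ⊇ {b}; new: +{b}
  B→A: FOLLOW(A) ⊇ FOLLOW(B) ⊇ {$}; new: +{$}
  S→a B: FOLLOW(B) ⊇ FOLLOW(S) ⊇ {$,b}; new: +{b}
  S: {$,b}  A: {$,b}  B: {$,b}
[3] done
  S: {$,b}  A: {$,b}  B: {$,b}

FOLLOW(A) = ["$", "b"]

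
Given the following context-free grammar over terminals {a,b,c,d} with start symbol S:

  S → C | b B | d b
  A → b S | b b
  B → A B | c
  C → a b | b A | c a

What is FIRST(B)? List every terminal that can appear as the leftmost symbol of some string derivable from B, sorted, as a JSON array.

Compute FIRST by fixpoint:
[1]
  A via A→b S: +{b}
  B via B→A B: +{b}
  B via B→c: +{c}
  C via C→a b: +{a}
  C via C→b A: +{b}
  C via C→c a: +{c}
  S via S→C: +{a,b,c}
  S via S→d b: +{d}
  FIRST[S]={a,b,c,d}  FIRST[A]={b}  FIRST[B]={b,c}  FIRST[C]={a,b,c}
[2] (no change)
  FIRST[S]={a,b,c,d}  FIRST[A]={b}  FIRST[B]={b,c}  FIRST[C]={a,b,c}

FIRST(B) = ["b", "c"]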